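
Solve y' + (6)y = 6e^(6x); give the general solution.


P(x) = 6 ⇒ μ = e^(6x).
(μ y)' = 6e^(12x) ⇒ μ y = (6/12)e^(12x) + C.
Divide by μ: y = (1/2)e^(6x) + Ce^(-6x).


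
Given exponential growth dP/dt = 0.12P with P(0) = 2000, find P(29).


The ODE dP/dt = 0.12P has solution P(t) = P(0)e^(0.12t).
Substitute P(0) = 2000 and t = 29: P(29) = 2000 e^(3.48) ≈ 64919.


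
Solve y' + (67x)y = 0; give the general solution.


P(x) = 67x ⇒ μ = e^((67/2)x²).
Q(x) = 0 so μ y is constant: y = Ce^(-(67/2)x²).


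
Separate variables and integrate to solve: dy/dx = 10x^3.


Integrate both sides with respect to x: y = ∫ 10x^3 dx = (5/2)x^4 + C.


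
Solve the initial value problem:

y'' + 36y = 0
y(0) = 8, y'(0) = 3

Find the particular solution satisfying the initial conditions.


Characteristic roots of r² + 36 = 0 are ±6i, so y = C₁cos(6x) + C₂sin(6x).
Apply y(0) = 8: C₁ = 8. Differentiate and apply y'(0) = 3: 6·C₂ = 3, so C₂ = 1/2.
Particular solution: y = 8cos(6x) + (1/2)sin(6x).


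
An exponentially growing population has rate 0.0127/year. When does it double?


Exponential growth: P(t) = P₀ e^(0.0127t). Set P(t)/P₀ = 2: e^(0.0127t) = 2.
Solve: t = ln(2)/0.0127 ≈ 54.58 years.


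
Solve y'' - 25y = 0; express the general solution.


Characteristic equation: r² - 25 = 0.
Factor: (r - 5)(r + 5) = 0 ⇒ r = 5, -5 (distinct real).
General solution: y = C₁e^(5x) + C₂e^(-5x).


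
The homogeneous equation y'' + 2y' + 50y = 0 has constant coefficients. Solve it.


Characteristic equation: r² + 2r + 50 = 0.
Discriminant is negative; roots r = -1 ± 7i (complex conjugate pair).
General solution uses e^(α x)(C₁ cos(β x) + C₂ sin(β x)): y = e^(-x)(C₁cos(7x) + C₂sin(7x)).


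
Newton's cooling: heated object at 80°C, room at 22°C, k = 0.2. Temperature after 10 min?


Newton's law: dT/dt = -k(T - T_a) has solution T(t) = T_a + (T₀ - T_a)e^(-kt).
Plug in T_a = 22, T₀ = 80, k = 0.2, t = 10: T(10) = 22 + (58)e^(-2.00) ≈ 29.8°C.


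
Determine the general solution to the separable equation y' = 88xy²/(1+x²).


Separate: dy/y² = 88x/(1+x²) dx.
Integrate LHS: ∫ dy/y² = -1/y.
Integrate RHS via u = 1+x²: 44ln(1+x²) + C.
Result: -1/y = 44ln(1+x²) + C.


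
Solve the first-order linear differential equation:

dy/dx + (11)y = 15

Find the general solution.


P(x) = 11, Q(x) = 15; integrating factor μ = e^(11x).
(μ y)' = 15e^(11x) ⇒ μ y = (15/11)e^(11x) + C.
Divide by μ: y = 15/11 + Ce^(-11x).


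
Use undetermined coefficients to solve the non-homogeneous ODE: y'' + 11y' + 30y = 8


Characteristic roots of r² + 11r + 30 = 0 are -6, -5.
y_h = C₁e^(-6x) + C₂e^(-5x).
Constant forcing; try y_p = A. Then 30A = 8 ⇒ A = 4/15.
General solution: y = C₁e^(-6x) + C₂e^(-5x) + 4/15.


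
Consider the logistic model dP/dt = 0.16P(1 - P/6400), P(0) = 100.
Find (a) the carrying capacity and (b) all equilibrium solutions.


Logistic ODE dP/dt = 0.16P(1 - P/6400) has equilibria where dP/dt = 0, i.e. P = 0 or P = 6400.
The coefficient (1 - P/K) = 0 when P = K, identifying K = 6400 as the carrying capacity.
(a) K = 6400; (b) equilibria P = 0 and P = 6400.


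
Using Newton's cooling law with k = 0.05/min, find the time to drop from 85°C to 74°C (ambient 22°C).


From T(t) = T_a + (T₀ - T_a)e^(-kt), set T(t) = 74:
(74 - 22) / (85 - 22) = e^(-0.05t), so t = -ln(0.825)/0.05 ≈ 3.8 minutes.


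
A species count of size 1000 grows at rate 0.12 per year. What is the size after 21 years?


The ODE dP/dt = 0.12P has solution P(t) = P(0)e^(0.12t).
Substitute P(0) = 1000 and t = 21: P(21) = 1000 e^(2.52) ≈ 12429.


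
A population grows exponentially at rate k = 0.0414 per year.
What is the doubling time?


Exponential growth: P(t) = P₀ e^(0.0414t). Set P(t)/P₀ = 2: e^(0.0414t) = 2.
Solve: t = ln(2)/0.0414 ≈ 16.74 years.


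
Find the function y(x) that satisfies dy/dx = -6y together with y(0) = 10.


General solution of y' = -6y is y = Ce^(-6x).
Apply y(0) = 10: C = 10.
Particular solution: y = 10e^(-6x).


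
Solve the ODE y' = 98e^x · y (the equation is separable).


Separate variables: dy/y = 98e^x dx.
Integrate: ln|y| = 98e^x + C₀.
Exponentiate: y = Ce^(98e^x).


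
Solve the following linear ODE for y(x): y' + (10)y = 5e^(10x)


P(x) = 10 ⇒ μ = e^(10x).
(μ y)' = 5e^(20x) ⇒ μ y = (5/20)e^(20x) + C.
Divide by μ: y = (1/4)e^(10x) + Ce^(-10x).


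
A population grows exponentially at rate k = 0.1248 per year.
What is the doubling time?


Exponential growth: P(t) = P₀ e^(0.1248t). Set P(t)/P₀ = 2: e^(0.1248t) = 2.
Solve: t = ln(2)/0.1248 ≈ 5.55 years.


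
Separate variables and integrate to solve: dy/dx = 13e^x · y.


Separate variables: dy/y = 13e^x dx.
Integrate: ln|y| = 13e^x + C₀.
Exponentiate: y = Ce^(13e^x).


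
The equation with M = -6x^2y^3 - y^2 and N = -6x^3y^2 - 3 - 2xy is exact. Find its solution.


Check exactness: ∂M/∂y = -18x^2y^2 - 2y and ∂N/∂x = -18x^2y^2 - 2y; equal, so the equation is exact.
Integrate M with respect to x (treating y as constant): ∫M dx = -2x^3y^3 - xy^2 + h(y).
Differentiate w.r.t. y and set equal to N: the x-dependent terms already match, leaving h'(y) = -3. Integrate: h(y) = -3y.
So F(x,y) = -2x^3y^3 - 3y - xy^2.
General solution: -2x^3y^3 - 3y - xy^2 = C.


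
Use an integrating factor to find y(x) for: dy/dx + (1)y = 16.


P(x) = 1, Q(x) = 16; integrating factor μ = e^(x).
(μ y)' = 16e^(x) ⇒ μ y = 16e^(x) + C.
Divide by μ: y = 16 + Ce^(-x).


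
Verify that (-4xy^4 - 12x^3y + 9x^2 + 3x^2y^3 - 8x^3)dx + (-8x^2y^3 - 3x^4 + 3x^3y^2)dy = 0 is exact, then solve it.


Check exactness: ∂M/∂y = -16xy^3 - 12x^3 + 9x^2y^2 and ∂N/∂x = -16xy^3 - 12x^3 + 9x^2y^2; equal, so the equation is exact.
Integrate M with respect to x (treating y as constant): ∫M dx = -2x^2y^4 - 3x^4y + 3x^3 + x^3y^3 - 2x^4 + h(y).
Differentiate w.r.t. y and set equal to N: all terms match, so h'(y) = 0 and h is a constant absorbed into C.
General solution: -2x^2y^4 - 3x^4y + 3x^3 + x^3y^3 - 2x^4 = C.


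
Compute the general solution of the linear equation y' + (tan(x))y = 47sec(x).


P(x) = tan(x) ⇒ μ = e^(∫tan(x)dx) = sec(x).
(sec(x) y)' = 47sec²(x) ⇒ sec(x) y = 47tan(x) + C.
Multiply by cos(x): y = 47sin(x) + C·cos(x).


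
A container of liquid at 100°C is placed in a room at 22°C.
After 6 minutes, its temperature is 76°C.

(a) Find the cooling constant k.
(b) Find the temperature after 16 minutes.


Newton's law: T(t) = T_a + (T₀ - T_a)e^(-kt).
(a) Use T(6) = 76: (76 - 22)/(100 - 22) = e^(-k·6), so k = -ln(0.692)/6 ≈ 0.0613.
(b) Apply k to t = 16: T(16) = 22 + (78)e^(-0.981) ≈ 51.3°C.


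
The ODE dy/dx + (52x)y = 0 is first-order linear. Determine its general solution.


P(x) = 52x ⇒ μ = e^(26x²).
Q(x) = 0 so μ y is constant: y = Ce^(-26x²).


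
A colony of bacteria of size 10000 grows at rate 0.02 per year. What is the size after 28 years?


The ODE dP/dt = 0.02P has solution P(t) = P(0)e^(0.02t).
Substitute P(0) = 10000 and t = 28: P(28) = 10000 e^(0.56) ≈ 17507.


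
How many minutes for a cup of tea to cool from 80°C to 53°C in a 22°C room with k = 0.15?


From T(t) = T_a + (T₀ - T_a)e^(-kt), set T(t) = 53:
(53 - 22) / (80 - 22) = e^(-0.15t), so t = -ln(0.534)/0.15 ≈ 4.2 minutes.


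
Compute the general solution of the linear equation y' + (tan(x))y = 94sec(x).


P(x) = tan(x) ⇒ μ = e^(∫tan(x)dx) = sec(x).
(sec(x) y)' = 94sec²(x) ⇒ sec(x) y = 94tan(x) + C.
Multiply by cos(x): y = 94sin(x) + C·cos(x).


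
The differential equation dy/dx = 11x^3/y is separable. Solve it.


Separate variables: y dy = 11x^3 dx.
Integrate both sides: y²/2 = (11/4)x^4 + C₀.
Multiply by 2: y² = (11/2)x^4 + C.


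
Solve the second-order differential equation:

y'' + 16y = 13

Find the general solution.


Homogeneous part: r² + 16 = 0 ⇒ r = ±4i, so y_h = C₁cos(4x) + C₂sin(4x).
Try constant y_p = A; plug in: 16A = 13 ⇒ A = 13/16.
General solution: y = C₁cos(4x) + C₂sin(4x) + 13/16.


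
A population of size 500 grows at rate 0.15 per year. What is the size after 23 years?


The ODE dP/dt = 0.15P has solution P(t) = P(0)e^(0.15t).
Substitute P(0) = 500 and t = 23: P(23) = 500 e^(3.45) ≈ 15750.


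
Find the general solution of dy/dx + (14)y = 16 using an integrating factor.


P(x) = 14, Q(x) = 16; integrating factor μ = e^(14x).
(μ y)' = 16e^(14x) ⇒ μ y = (8/7)e^(14x) + C.
Divide by μ: y = 8/7 + Ce^(-14x).


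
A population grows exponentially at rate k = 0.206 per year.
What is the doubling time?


Exponential growth: P(t) = P₀ e^(0.206t). Set P(t)/P₀ = 2: e^(0.206t) = 2.
Solve: t = ln(2)/0.206 ≈ 3.36 years.


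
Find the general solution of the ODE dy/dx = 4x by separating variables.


Integrate both sides with respect to x: y = ∫ 4x dx = 2x^2 + C.


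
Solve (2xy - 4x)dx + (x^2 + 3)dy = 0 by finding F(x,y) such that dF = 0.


Check exactness: ∂M/∂y = 2x and ∂N/∂x = 2x; equal, so the equation is exact.
Integrate M with respect to x (treating y as constant): ∫M dx = x^2y - 2x^2 + h(y).
Differentiate w.r.t. y and set equal to N: the x-dependent terms already match, leaving h'(y) = 3. Integrate: h(y) = 3y.
So F(x,y) = x^2y - 2x^2 + 3y.
General solution: x^2y - 2x^2 + 3y = C.


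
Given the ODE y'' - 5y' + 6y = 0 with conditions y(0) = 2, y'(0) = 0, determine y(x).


Characteristic roots of r² - 5r + 6 = 0 are 2, 3.
General solution y = c₁ e^(2x) + c₂ e^(3x).
Apply y(0) = 2: c₁ + c₂ = 2. Apply y'(0) = 0: 2 c₁ + 3 c₂ = 0.
Solve: c₁ = 6, c₂ = -4.
Particular solution: y = 6e^(2x) - 4e^(3x).


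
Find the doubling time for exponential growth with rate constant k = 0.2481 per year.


Exponential growth: P(t) = P₀ e^(0.2481t). Set P(t)/P₀ = 2: e^(0.2481t) = 2.
Solve: t = ln(2)/0.2481 ≈ 2.79 years.


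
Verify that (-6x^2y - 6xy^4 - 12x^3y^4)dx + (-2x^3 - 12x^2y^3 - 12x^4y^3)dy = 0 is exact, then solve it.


Check exactness: ∂M/∂y = -6x^2 - 24xy^3 - 48x^3y^3 and ∂N/∂x = -6x^2 - 24xy^3 - 48x^3y^3; equal, so the equation is exact.
Integrate M with respect to x (treating y as constant): ∫M dx = -2x^3y - 3x^2y^4 - 3x^4y^4 + h(y).
Differentiate w.r.t. y and set equal to N: all terms match, so h'(y) = 0 and h is a constant absorbed into C.
General solution: -2x^3y - 3x^2y^4 - 3x^4y^4 = C.


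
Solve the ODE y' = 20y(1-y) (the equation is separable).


Separate: dy/[y(1-y)] = 20 dx.
Partial fractions: 1/[y(1-y)] = 1/y + 1/(1-y).
Integrate: ln|y/(1-y)| = 20x + C₀.
Solve for y: y = 1/(1 + Ce^(-20x)).


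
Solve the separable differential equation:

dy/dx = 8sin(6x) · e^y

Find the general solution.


Separate: e^(-y) dy = 8sin(6x) dx.
Integrate: -e^(-y) = -(4/3)cos(6x) + C₀.
Rearrange: e^(-y) = (4/3)cos(6x) + C.


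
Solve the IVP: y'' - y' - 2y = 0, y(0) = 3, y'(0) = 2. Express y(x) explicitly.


Characteristic roots of r² - r - 2 = 0 are -1, 2.
General solution y = c₁ e^(-x) + c₂ e^(2x).
Apply y(0) = 3: c₁ + c₂ = 3. Apply y'(0) = 2: -1 c₁ + 2 c₂ = 2.
Solve: c₁ = 4/3, c₂ = 5/3.
Particular solution: y = (4/3)e^(-x) + (5/3)e^(2x).


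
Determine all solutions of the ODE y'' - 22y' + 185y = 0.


Characteristic equation: r² - 22r + 185 = 0.
Discriminant is negative; roots r = 11 ± 8i (complex conjugate pair).
General solution uses e^(α x)(C₁ cos(β x) + C₂ sin(β x)): y = e^(11x)(C₁cos(8x) + C₂sin(8x)).


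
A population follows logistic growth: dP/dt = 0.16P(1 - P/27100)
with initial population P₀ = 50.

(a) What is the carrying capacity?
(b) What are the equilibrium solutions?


Logistic ODE dP/dt = 0.16P(1 - P/27100) has equilibria where dP/dt = 0, i.e. P = 0 or P = 27100.
The coefficient (1 - P/K) = 0 when P = K, identifying K = 27100 as the carrying capacity.
(a) K = 27100; (b) equilibria P = 0 and P = 27100.


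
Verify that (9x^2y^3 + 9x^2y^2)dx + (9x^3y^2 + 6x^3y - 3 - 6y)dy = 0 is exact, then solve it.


Check exactness: ∂M/∂y = 27x^2y^2 + 18x^2y and ∂N/∂x = 27x^2y^2 + 18x^2y; equal, so the equation is exact.
Integrate M with respect to x (treating y as constant): ∫M dx = 3x^3y^3 + 3x^3y^2 + h(y).
Differentiate w.r.t. y and set equal to N: the x-dependent terms already match, leaving h'(y) = -3 - 6y. Integrate: h(y) = -3y - 3y^2.
So F(x,y) = 3x^3y^3 + 3x^3y^2 - 3y - 3y^2.
General solution: 3x^3y^3 + 3x^3y^2 - 3y - 3y^2 = C.


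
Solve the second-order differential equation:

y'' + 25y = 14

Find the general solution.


Homogeneous part: r² + 25 = 0 ⇒ r = ±5i, so y_h = C₁cos(5x) + C₂sin(5x).
Try constant y_p = A; plug in: 25A = 14 ⇒ A = 14/25.
General solution: y = C₁cos(5x) + C₂sin(5x) + 14/25.


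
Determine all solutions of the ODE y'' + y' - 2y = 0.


Characteristic equation: r² + r - 2 = 0.
Factor: (r + 2)(r - 1) = 0 ⇒ r = -2, 1 (distinct real).
General solution: y = C₁e^(-2x) + C₂e^(x).


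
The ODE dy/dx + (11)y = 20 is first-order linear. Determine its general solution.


P(x) = 11, Q(x) = 20; integrating factor μ = e^(11x).
(μ y)' = 20e^(11x) ⇒ μ y = (20/11)e^(11x) + C.
Divide by μ: y = 20/11 + Ce^(-11x).


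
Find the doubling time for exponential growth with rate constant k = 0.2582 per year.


Exponential growth: P(t) = P₀ e^(0.2582t). Set P(t)/P₀ = 2: e^(0.2582t) = 2.
Solve: t = ln(2)/0.2582 ≈ 2.68 years.


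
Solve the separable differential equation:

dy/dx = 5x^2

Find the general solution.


Integrate both sides with respect to x: y = ∫ 5x^2 dx = (5/3)x^3 + C.


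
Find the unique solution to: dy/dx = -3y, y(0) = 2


General solution of y' = -3y is y = Ce^(-3x).
Apply y(0) = 2: C = 2.
Particular solution: y = 2e^(-3x).


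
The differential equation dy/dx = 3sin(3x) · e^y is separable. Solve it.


Separate: e^(-y) dy = 3sin(3x) dx.
Integrate: -e^(-y) = -cos(3x) + C₀.
Rearrange: e^(-y) = cos(3x) + C.


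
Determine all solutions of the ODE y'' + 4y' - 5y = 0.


Characteristic equation: r² + 4r - 5 = 0.
Factor: (r + 5)(r - 1) = 0 ⇒ r = -5, 1 (distinct real).
General solution: y = C₁e^(-5x) + C₂e^(x).


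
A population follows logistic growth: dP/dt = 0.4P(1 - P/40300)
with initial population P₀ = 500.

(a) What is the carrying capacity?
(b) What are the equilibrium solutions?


Logistic ODE dP/dt = 0.4P(1 - P/40300) has equilibria where dP/dt = 0, i.e. P = 0 or P = 40300.
The coefficient (1 - P/K) = 0 when P = K, identifying K = 40300 as the carrying capacity.
(a) K = 40300; (b) equilibria P = 0 and P = 40300.


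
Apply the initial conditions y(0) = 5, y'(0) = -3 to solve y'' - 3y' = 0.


Characteristic roots of r² - 3r = 0 are 3, 0.
General solution y = c₁ e^(3x) + c₂.
Apply y(0) = 5: c₁ + c₂ = 5. Apply y'(0) = -3: 3 c₁ + 0 c₂ = -3.
Solve: c₁ = -1, c₂ = 6.
Particular solution: y = -e^(3x) + 6.


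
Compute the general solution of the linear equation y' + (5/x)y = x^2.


P(x) = 5/x ⇒ μ = x^5.
(x^5 y)' = x^7 ⇒ x^5 y = x^8/(8) + C.
Solve for y: y = (1/8)x^3 + C/x^5.


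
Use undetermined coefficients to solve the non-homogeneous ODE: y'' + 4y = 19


Homogeneous part: r² + 4 = 0 ⇒ r = ±2i, so y_h = C₁cos(2x) + C₂sin(2x).
Try constant y_p = A; plug in: 4A = 19 ⇒ A = 19/4.
General solution: y = C₁cos(2x) + C₂sin(2x) + 19/4.


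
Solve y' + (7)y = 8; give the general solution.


P(x) = 7, Q(x) = 8; integrating factor μ = e^(7x).
(μ y)' = 8e^(7x) ⇒ μ y = (8/7)e^(7x) + C.
Divide by μ: y = 8/7 + Ce^(-7x).


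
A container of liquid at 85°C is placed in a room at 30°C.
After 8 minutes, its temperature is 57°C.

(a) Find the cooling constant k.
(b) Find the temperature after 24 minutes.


Newton's law: T(t) = T_a + (T₀ - T_a)e^(-kt).
(a) Use T(8) = 57: (57 - 30)/(85 - 30) = e^(-k·8), so k = -ln(0.491)/8 ≈ 0.0889.
(b) Apply k to t = 24: T(24) = 30 + (55)e^(-2.134) ≈ 36.5°C.


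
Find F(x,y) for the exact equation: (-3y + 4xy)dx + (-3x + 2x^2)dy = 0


Check exactness: ∂M/∂y = -3 + 4x and ∂N/∂x = -3 + 4x; equal, so the equation is exact.
Integrate M with respect to x (treating y as constant): ∫M dx = -3xy + 2x^2y + h(y).
Differentiate w.r.t. y and set equal to N: all terms match, so h'(y) = 0 and h is a constant absorbed into C.
General solution: -3xy + 2x^2y = C.


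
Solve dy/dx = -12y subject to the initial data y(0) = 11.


General solution of y' = -12y is y = Ce^(-12x).
Apply y(0) = 11: C = 11.
Particular solution: y = 11e^(-12x).


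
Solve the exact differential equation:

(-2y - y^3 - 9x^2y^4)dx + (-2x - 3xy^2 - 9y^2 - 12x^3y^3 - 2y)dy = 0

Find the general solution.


Check exactness: ∂M/∂y = -2 - 3y^2 - 36x^2y^3 and ∂N/∂x = -2 - 3y^2 - 36x^2y^3; equal, so the equation is exact.
Integrate M with respect to x (treating y as constant): ∫M dx = -2xy - xy^3 - 3x^3y^4 + h(y).
Differentiate w.r.t. y and set equal to N: the x-dependent terms already match, leaving h'(y) = -9y^2 - 2y. Integrate: h(y) = -3y^3 - y^2.
So F(x,y) = -2xy - xy^3 - 3y^3 - 3x^3y^4 - y^2.
General solution: -2xy - xy^3 - 3y^3 - 3x^3y^4 - y^2 = C.


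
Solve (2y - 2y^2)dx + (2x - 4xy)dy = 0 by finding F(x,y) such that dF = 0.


Check exactness: ∂M/∂y = 2 - 4y and ∂N/∂x = 2 - 4y; equal, so the equation is exact.
Integrate M with respect to x (treating y as constant): ∫M dx = 2xy - 2xy^2 + h(y).
Differentiate w.r.t. y and set equal to N: all terms match, so h'(y) = 0 and h is a constant absorbed into C.
General solution: 2xy - 2xy^2 = C.


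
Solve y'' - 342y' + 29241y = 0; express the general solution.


Characteristic equation: r² - 342r + 29241 = 0, i.e. (r - 171)² = 0.
Repeated root r = 171; include an x factor for the second linearly independent solution.
General solution: y = (C₁ + C₂x)e^(171x).


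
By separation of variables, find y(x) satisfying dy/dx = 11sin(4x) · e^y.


Separate: e^(-y) dy = 11sin(4x) dx.
Integrate: -e^(-y) = -(11/4)cos(4x) + C₀.
Rearrange: e^(-y) = (11/4)cos(4x) + C.


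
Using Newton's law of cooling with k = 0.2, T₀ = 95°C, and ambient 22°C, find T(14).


Newton's law: dT/dt = -k(T - T_a) has solution T(t) = T_a + (T₀ - T_a)e^(-kt).
Plug in T_a = 22, T₀ = 95, k = 0.2, t = 14: T(14) = 22 + (73)e^(-2.80) ≈ 26.4°C.


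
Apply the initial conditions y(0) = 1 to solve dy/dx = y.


General solution of y' = y is y = Ce^(x).
Apply y(0) = 1: C = 1.
Particular solution: y = e^(x).


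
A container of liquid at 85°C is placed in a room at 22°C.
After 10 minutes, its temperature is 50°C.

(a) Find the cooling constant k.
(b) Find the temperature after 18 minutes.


Newton's law: T(t) = T_a + (T₀ - T_a)e^(-kt).
(a) Use T(10) = 50: (50 - 22)/(85 - 22) = e^(-k·10), so k = -ln(0.444)/10 ≈ 0.0811.
(b) Apply k to t = 18: T(18) = 22 + (63)e^(-1.460) ≈ 36.6°C.


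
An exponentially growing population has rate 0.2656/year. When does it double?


Exponential growth: P(t) = P₀ e^(0.2656t). Set P(t)/P₀ = 2: e^(0.2656t) = 2.
Solve: t = ln(2)/0.2656 ≈ 2.61 years.


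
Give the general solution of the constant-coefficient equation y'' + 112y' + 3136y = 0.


Characteristic equation: r² + 112r + 3136 = 0, i.e. (r + 56)² = 0.
Repeated root r = -56; include an x factor for the second linearly independent solution.
General solution: y = (C₁ + C₂x)e^(-56x).


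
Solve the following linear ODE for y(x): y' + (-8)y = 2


P(x) = -8 ⇒ μ = e^(-8x).
(μ y)' = 2e^(-8x) ⇒ μ y = -(1/4)e^(-8x) + C.
Divide by μ: y = -1/4 + Ce^(8x).


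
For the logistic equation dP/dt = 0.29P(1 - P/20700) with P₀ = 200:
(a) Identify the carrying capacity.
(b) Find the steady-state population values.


Logistic ODE dP/dt = 0.29P(1 - P/20700) has equilibria where dP/dt = 0, i.e. P = 0 or P = 20700.
The coefficient (1 - P/K) = 0 when P = K, identifying K = 20700 as the carrying capacity.
(a) K = 20700; (b) equilibria P = 0 and P = 20700.


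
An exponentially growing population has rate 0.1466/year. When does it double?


Exponential growth: P(t) = P₀ e^(0.1466t). Set P(t)/P₀ = 2: e^(0.1466t) = 2.
Solve: t = ln(2)/0.1466 ≈ 4.73 years.


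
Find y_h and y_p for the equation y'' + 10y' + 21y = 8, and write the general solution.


Characteristic roots of r² + 10r + 21 = 0 are -3, -7.
y_h = C₁e^(-3x) + C₂e^(-7x).
Constant forcing; try y_p = A. Then 21A = 8 ⇒ A = 8/21.
General solution: y = C₁e^(-3x) + C₂e^(-7x) + 8/21.


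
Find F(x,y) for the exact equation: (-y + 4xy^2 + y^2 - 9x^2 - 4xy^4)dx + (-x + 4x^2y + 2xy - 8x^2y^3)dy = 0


Check exactness: ∂M/∂y = -1 + 8xy + 2y - 16xy^3 and ∂N/∂x = -1 + 8xy + 2y - 16xy^3; equal, so the equation is exact.
Integrate M with respect to x (treating y as constant): ∫M dx = -xy + 2x^2y^2 + xy^2 - 3x^3 - 2x^2y^4 + h(y).
Differentiate w.r.t. y and set equal to N: all terms match, so h'(y) = 0 and h is a constant absorbed into C.
General solution: -xy + 2x^2y^2 + xy^2 - 3x^3 - 2x^2y^4 = C.


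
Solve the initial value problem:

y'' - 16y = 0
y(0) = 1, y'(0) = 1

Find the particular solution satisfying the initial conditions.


Characteristic roots of r² - 16 = 0 are 4, -4.
General solution y = c₁ e^(4x) + c₂ e^(-4x).
Apply y(0) = 1: c₁ + c₂ = 1. Apply y'(0) = 1: 4 c₁ - 4 c₂ = 1.
Solve: c₁ = 5/8, c₂ = 3/8.
Particular solution: y = (5/8)e^(4x) + (3/8)e^(-4x).


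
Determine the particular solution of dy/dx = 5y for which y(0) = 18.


General solution of y' = 5y is y = Ce^(5x).
Apply y(0) = 18: C = 18.
Particular solution: y = 18e^(5x).


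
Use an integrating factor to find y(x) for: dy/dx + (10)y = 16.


P(x) = 10, Q(x) = 16; integrating factor μ = e^(10x).
(μ y)' = 16e^(10x) ⇒ μ y = (8/5)e^(10x) + C.
Divide by μ: y = 8/5 + Ce^(-10x).


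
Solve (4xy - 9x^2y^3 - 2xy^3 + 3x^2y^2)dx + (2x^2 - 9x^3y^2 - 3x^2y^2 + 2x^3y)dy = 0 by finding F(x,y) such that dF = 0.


Check exactness: ∂M/∂y = 4x - 27x^2y^2 - 6xy^2 + 6x^2y and ∂N/∂x = 4x - 27x^2y^2 - 6xy^2 + 6x^2y; equal, so the equation is exact.
Integrate M with respect to x (treating y as constant): ∫M dx = 2x^2y - 3x^3y^3 - x^2y^3 + x^3y^2 + h(y).
Differentiate w.r.t. y and set equal to N: all terms match, so h'(y) = 0 and h is a constant absorbed into C.
General solution: 2x^2y - 3x^3y^3 - x^2y^3 + x^3y^2 = C.


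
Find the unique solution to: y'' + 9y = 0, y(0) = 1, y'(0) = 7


Characteristic roots of r² + 9 = 0 are ±3i, so y = C₁cos(3x) + C₂sin(3x).
Apply y(0) = 1: C₁ = 1. Differentiate and apply y'(0) = 7: 3·C₂ = 7, so C₂ = 7/3.
Particular solution: y = cos(3x) + (7/3)sin(3x).


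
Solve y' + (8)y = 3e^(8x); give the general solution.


P(x) = 8 ⇒ μ = e^(8x).
(μ y)' = 3e^(16x) ⇒ μ y = (3/16)e^(16x) + C.
Divide by μ: y = (3/16)e^(8x) + Ce^(-8x).


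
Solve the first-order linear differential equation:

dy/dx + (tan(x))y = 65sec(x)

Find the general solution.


P(x) = tan(x) ⇒ μ = e^(∫tan(x)dx) = sec(x).
(sec(x) y)' = 65sec²(x) ⇒ sec(x) y = 65tan(x) + C.
Multiply by cos(x): y = 65sin(x) + C·cos(x).


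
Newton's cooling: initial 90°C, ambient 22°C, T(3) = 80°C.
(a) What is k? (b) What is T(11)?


Newton's law: T(t) = T_a + (T₀ - T_a)e^(-kt).
(a) Use T(3) = 80: (80 - 22)/(90 - 22) = e^(-k·3), so k = -ln(0.853)/3 ≈ 0.0530.
(b) Apply k to t = 11: T(11) = 22 + (68)e^(-0.583) ≈ 60.0°C.


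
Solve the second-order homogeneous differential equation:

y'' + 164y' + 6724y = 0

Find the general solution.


Characteristic equation: r² + 164r + 6724 = 0, i.e. (r + 82)² = 0.
Repeated root r = -82; include an x factor for the second linearly independent solution.
General solution: y = (C₁ + C₂x)e^(-82x).


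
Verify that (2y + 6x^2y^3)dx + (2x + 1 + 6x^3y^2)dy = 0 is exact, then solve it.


Check exactness: ∂M/∂y = 2 + 18x^2y^2 and ∂N/∂x = 2 + 18x^2y^2; equal, so the equation is exact.
Integrate M with respect to x (treating y as constant): ∫M dx = 2xy + 2x^3y^3 + h(y).
Differentiate w.r.t. y and set equal to N: the x-dependent terms already match, leaving h'(y) = 1. Integrate: h(y) = y.
So F(x,y) = 2xy + y + 2x^3y^3.
General solution: 2xy + y + 2x^3y^3 = C.


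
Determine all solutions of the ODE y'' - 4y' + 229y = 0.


Characteristic equation: r² - 4r + 229 = 0.
Discriminant is negative; roots r = 2 ± 15i (complex conjugate pair).
General solution uses e^(α x)(C₁ cos(β x) + C₂ sin(β x)): y = e^(2x)(C₁cos(15x) + C₂sin(15x)).


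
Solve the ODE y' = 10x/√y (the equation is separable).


Separate: √y dy = 10x dx.
Integrate: (2/3)y^(3/2) = 5x² + C.


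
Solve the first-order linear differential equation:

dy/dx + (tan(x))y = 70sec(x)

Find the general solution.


P(x) = tan(x) ⇒ μ = e^(∫tan(x)dx) = sec(x).
(sec(x) y)' = 70sec²(x) ⇒ sec(x) y = 70tan(x) + C.
Multiply by cos(x): y = 70sin(x) + C·cos(x).


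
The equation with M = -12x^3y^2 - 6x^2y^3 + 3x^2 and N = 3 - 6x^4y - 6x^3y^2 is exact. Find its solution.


Check exactness: ∂M/∂y = -24x^3y - 18x^2y^2 and ∂N/∂x = -24x^3y - 18x^2y^2; equal, so the equation is exact.
Integrate M with respect to x (treating y as constant): ∫M dx = -3x^4y^2 - 2x^3y^3 + x^3 + h(y).
Differentiate w.r.t. y and set equal to N: the x-dependent terms already match, leaving h'(y) = 3. Integrate: h(y) = 3y.
So F(x,y) = 3y - 3x^4y^2 - 2x^3y^3 + x^3.
General solution: 3y - 3x^4y^2 - 2x^3y^3 + x^3 = C.


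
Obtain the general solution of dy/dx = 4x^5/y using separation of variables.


Separate variables: y dy = 4x^5 dx.
Integrate both sides: y²/2 = (2/3)x^6 + C₀.
Multiply by 2: y² = (4/3)x^6 + C.


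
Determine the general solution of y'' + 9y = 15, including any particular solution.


Homogeneous part: r² + 9 = 0 ⇒ r = ±3i, so y_h = C₁cos(3x) + C₂sin(3x).
Try constant y_p = A; plug in: 9A = 15 ⇒ A = 5/3.
General solution: y = C₁cos(3x) + C₂sin(3x) + 5/3.


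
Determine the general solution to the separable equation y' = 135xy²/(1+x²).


Separate: dy/y² = 135x/(1+x²) dx.
Integrate LHS: ∫ dy/y² = -1/y.
Integrate RHS via u = 1+x²: (135/2)ln(1+x²) + C.
Result: -1/y = (135/2)ln(1+x²) + C.


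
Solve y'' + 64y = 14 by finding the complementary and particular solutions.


Homogeneous part: r² + 64 = 0 ⇒ r = ±8i, so y_h = C₁cos(8x) + C₂sin(8x).
Try constant y_p = A; plug in: 64A = 14 ⇒ A = 7/32.
General solution: y = C₁cos(8x) + C₂sin(8x) + 7/32.


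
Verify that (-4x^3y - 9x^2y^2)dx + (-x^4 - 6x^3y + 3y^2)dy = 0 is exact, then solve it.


Check exactness: ∂M/∂y = -4x^3 - 18x^2y and ∂N/∂x = -4x^3 - 18x^2y; equal, so the equation is exact.
Integrate M with respect to x (treating y as constant): ∫M dx = -x^4y - 3x^3y^2 + h(y).
Differentiate w.r.t. y and set equal to N: the x-dependent terms already match, leaving h'(y) = 3y^2. Integrate: h(y) = y^3.
So F(x,y) = -x^4y - 3x^3y^2 + y^3.
General solution: -x^4y - 3x^3y^2 + y^3 = C.


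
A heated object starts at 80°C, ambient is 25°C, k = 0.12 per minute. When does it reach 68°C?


From T(t) = T_a + (T₀ - T_a)e^(-kt), set T(t) = 68:
(68 - 25) / (80 - 25) = e^(-0.12t), so t = -ln(0.782)/0.12 ≈ 2.1 minutes.


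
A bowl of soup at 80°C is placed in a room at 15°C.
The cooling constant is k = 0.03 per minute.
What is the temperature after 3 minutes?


Newton's law: dT/dt = -k(T - T_a) has solution T(t) = T_a + (T₀ - T_a)e^(-kt).
Plug in T_a = 15, T₀ = 80, k = 0.03, t = 3: T(3) = 15 + (65)e^(-0.09) ≈ 74.4°C.


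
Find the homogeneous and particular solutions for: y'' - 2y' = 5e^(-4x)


Characteristic roots of r² - 2r = 0 are 2, 0.
y_h = C₁e^(2x) + C₂.
Forcing exponent -4 is not a characteristic root; try y_p = Ae^(-4x).
Substitute: A·(16 + (-2)·-4 + (0)) = A·24 = 5, so A = 5/24.
General solution: y = C₁e^(2x) + C₂ + (5/24)e^(-4x).


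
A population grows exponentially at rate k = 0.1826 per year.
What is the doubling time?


Exponential growth: P(t) = P₀ e^(0.1826t). Set P(t)/P₀ = 2: e^(0.1826t) = 2.
Solve: t = ln(2)/0.1826 ≈ 3.80 years.


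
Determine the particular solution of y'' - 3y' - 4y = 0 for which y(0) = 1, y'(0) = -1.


Characteristic roots of r² - 3r - 4 = 0 are 4, -1.
General solution y = c₁ e^(4x) + c₂ e^(-x).
Apply y(0) = 1: c₁ + c₂ = 1. Apply y'(0) = -1: 4 c₁ - 1 c₂ = -1.
Solve: c₁ = 0, c₂ = 1.
Particular solution: y = 0e^(4x) + e^(-x).


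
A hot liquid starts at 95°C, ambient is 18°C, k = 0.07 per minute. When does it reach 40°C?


From T(t) = T_a + (T₀ - T_a)e^(-kt), set T(t) = 40:
(40 - 18) / (95 - 18) = e^(-0.07t), so t = -ln(0.286)/0.07 ≈ 17.9 minutes.


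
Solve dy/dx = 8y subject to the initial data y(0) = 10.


General solution of y' = 8y is y = Ce^(8x).
Apply y(0) = 10: C = 10.
Particular solution: y = 10e^(8x).


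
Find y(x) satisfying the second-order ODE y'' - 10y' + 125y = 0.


Characteristic equation: r² - 10r + 125 = 0.
Discriminant is negative; roots r = 5 ± 10i (complex conjugate pair).
General solution uses e^(α x)(C₁ cos(β x) + C₂ sin(β x)): y = e^(5x)(C₁cos(10x) + C₂sin(10x)).


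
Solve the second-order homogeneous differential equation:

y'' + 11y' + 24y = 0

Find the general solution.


Characteristic equation: r² + 11r + 24 = 0.
Factor: (r + 3)(r + 8) = 0 ⇒ r = -3, -8 (distinct real).
General solution: y = C₁e^(-3x) + C₂e^(-8x).


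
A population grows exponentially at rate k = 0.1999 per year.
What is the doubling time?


Exponential growth: P(t) = P₀ e^(0.1999t). Set P(t)/P₀ = 2: e^(0.1999t) = 2.
Solve: t = ln(2)/0.1999 ≈ 3.47 years.


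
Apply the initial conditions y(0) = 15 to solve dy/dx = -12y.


General solution of y' = -12y is y = Ce^(-12x).
Apply y(0) = 15: C = 15.
Particular solution: y = 15e^(-12x).


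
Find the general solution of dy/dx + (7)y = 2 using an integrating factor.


P(x) = 7, Q(x) = 2; integrating factor μ = e^(7x).
(μ y)' = 2e^(7x) ⇒ μ y = (2/7)e^(7x) + C.
Divide by μ: y = 2/7 + Ce^(-7x).


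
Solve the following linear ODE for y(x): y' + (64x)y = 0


P(x) = 64x ⇒ μ = e^(32x²).
Q(x) = 0 so μ y is constant: y = Ce^(-32x²).


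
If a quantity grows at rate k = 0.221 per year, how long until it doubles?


Exponential growth: P(t) = P₀ e^(0.221t). Set P(t)/P₀ = 2: e^(0.221t) = 2.
Solve: t = ln(2)/0.221 ≈ 3.14 years.


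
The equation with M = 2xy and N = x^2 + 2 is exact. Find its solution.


Check exactness: ∂M/∂y = 2x and ∂N/∂x = 2x; equal, so the equation is exact.
Integrate M with respect to x (treating y as constant): ∫M dx = x^2y + h(y).
Differentiate w.r.t. y and set equal to N: the x-dependent terms already match, leaving h'(y) = 2. Integrate: h(y) = 2y.
So F(x,y) = x^2y + 2y.
General solution: x^2y + 2y = C.


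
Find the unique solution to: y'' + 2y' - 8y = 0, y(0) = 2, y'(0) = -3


Characteristic roots of r² + 2r - 8 = 0 are 2, -4.
General solution y = c₁ e^(2x) + c₂ e^(-4x).
Apply y(0) = 2: c₁ + c₂ = 2. Apply y'(0) = -3: 2 c₁ - 4 c₂ = -3.
Solve: c₁ = 5/6, c₂ = 7/6.
Particular solution: y = (5/6)e^(2x) + (7/6)e^(-4x).


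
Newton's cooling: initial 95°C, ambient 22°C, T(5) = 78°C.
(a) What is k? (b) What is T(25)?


Newton's law: T(t) = T_a + (T₀ - T_a)e^(-kt).
(a) Use T(5) = 78: (78 - 22)/(95 - 22) = e^(-k·5), so k = -ln(0.767)/5 ≈ 0.0530.
(b) Apply k to t = 25: T(25) = 22 + (73)e^(-1.326) ≈ 41.4°C.


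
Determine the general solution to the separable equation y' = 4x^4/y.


Separate variables: y dy = 4x^4 dx.
Integrate both sides: y²/2 = (4/5)x^5 + C₀.
Multiply by 2: y² = (8/5)x^5 + C.


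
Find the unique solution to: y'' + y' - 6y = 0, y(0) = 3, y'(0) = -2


Characteristic roots of r² + r - 6 = 0 are 2, -3.
General solution y = c₁ e^(2x) + c₂ e^(-3x).
Apply y(0) = 3: c₁ + c₂ = 3. Apply y'(0) = -2: 2 c₁ - 3 c₂ = -2.
Solve: c₁ = 7/5, c₂ = 8/5.
Particular solution: y = (7/5)e^(2x) + (8/5)e^(-3x).


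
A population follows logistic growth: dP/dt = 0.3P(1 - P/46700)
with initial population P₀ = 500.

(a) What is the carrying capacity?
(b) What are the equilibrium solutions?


Logistic ODE dP/dt = 0.3P(1 - P/46700) has equilibria where dP/dt = 0, i.e. P = 0 or P = 46700.
The coefficient (1 - P/K) = 0 when P = K, identifying K = 46700 as the carrying capacity.
(a) K = 46700; (b) equilibria P = 0 and P = 46700.


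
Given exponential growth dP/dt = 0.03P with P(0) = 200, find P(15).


The ODE dP/dt = 0.03P has solution P(t) = P(0)e^(0.03t).
Substitute P(0) = 200 and t = 15: P(15) = 200 e^(0.45) ≈ 314.


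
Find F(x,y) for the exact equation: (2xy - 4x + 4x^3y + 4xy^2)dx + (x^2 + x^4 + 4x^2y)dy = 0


Check exactness: ∂M/∂y = 2x + 4x^3 + 8xy and ∂N/∂x = 2x + 4x^3 + 8xy; equal, so the equation is exact.
Integrate M with respect to x (treating y as constant): ∫M dx = x^2y - 2x^2 + x^4y + 2x^2y^2 + h(y).
Differentiate w.r.t. y and set equal to N: all terms match, so h'(y) = 0 and h is a constant absorbed into C.
General solution: x^2y - 2x^2 + x^4y + 2x^2y^2 = C.


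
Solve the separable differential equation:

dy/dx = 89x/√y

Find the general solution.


Separate: √y dy = 89x dx.
Integrate: (2/3)y^(3/2) = (89/2)x² + C.


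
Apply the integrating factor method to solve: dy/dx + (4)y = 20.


P(x) = 4, Q(x) = 20; integrating factor μ = e^(4x).
(μ y)' = 20e^(4x) ⇒ μ y = 5e^(4x) + C.
Divide by μ: y = 5 + Ce^(-4x).


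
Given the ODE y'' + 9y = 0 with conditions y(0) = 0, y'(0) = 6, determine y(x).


Characteristic roots of r² + 9 = 0 are ±3i, so y = C₁cos(3x) + C₂sin(3x).
Apply y(0) = 0: C₁ = 0. Differentiate and apply y'(0) = 6: 3·C₂ = 6, so C₂ = 2.
Particular solution: y = 2sin(3x).


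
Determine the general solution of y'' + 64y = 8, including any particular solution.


Homogeneous part: r² + 64 = 0 ⇒ r = ±8i, so y_h = C₁cos(8x) + C₂sin(8x).
Try constant y_p = A; plug in: 64A = 8 ⇒ A = 1/8.
General solution: y = C₁cos(8x) + C₂sin(8x) + 1/8.


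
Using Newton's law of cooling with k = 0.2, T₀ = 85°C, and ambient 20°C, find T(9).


Newton's law: dT/dt = -k(T - T_a) has solution T(t) = T_a + (T₀ - T_a)e^(-kt).
Plug in T_a = 20, T₀ = 85, k = 0.2, t = 9: T(9) = 20 + (65)e^(-1.80) ≈ 30.7°C.


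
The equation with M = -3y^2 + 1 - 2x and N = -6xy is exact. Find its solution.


Check exactness: ∂M/∂y = -6y and ∂N/∂x = -6y; equal, so the equation is exact.
Integrate M with respect to x (treating y as constant): ∫M dx = -3xy^2 + x - x^2 + h(y).
Differentiate w.r.t. y and set equal to N: all terms match, so h'(y) = 0 and h is a constant absorbed into C.
General solution: -3xy^2 + x - x^2 = C.


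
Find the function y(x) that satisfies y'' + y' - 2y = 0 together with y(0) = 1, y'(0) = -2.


Characteristic roots of r² + r - 2 = 0 are -2, 1.
General solution y = c₁ e^(-2x) + c₂ e^(x).
Apply y(0) = 1: c₁ + c₂ = 1. Apply y'(0) = -2: -2 c₁ + 1 c₂ = -2.
Solve: c₁ = 1, c₂ = 0.
Particular solution: y = e^(-2x) + 0e^(x).


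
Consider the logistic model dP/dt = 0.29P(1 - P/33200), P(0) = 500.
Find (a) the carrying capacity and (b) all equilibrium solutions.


Logistic ODE dP/dt = 0.29P(1 - P/33200) has equilibria where dP/dt = 0, i.e. P = 0 or P = 33200.
The coefficient (1 - P/K) = 0 when P = K, identifying K = 33200 as the carrying capacity.
(a) K = 33200; (b) equilibria P = 0 and P = 33200.


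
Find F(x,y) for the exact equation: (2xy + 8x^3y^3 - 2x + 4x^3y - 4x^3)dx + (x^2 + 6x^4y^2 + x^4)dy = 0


Check exactness: ∂M/∂y = 2x + 24x^3y^2 + 4x^3 and ∂N/∂x = 2x + 24x^3y^2 + 4x^3; equal, so the equation is exact.
Integrate M with respect to x (treating y as constant): ∫M dx = x^2y + 2x^4y^3 - x^2 + x^4y - x^4 + h(y).
Differentiate w.r.t. y and set equal to N: all terms match, so h'(y) = 0 and h is a constant absorbed into C.
General solution: x^2y + 2x^4y^3 - x^2 + x^4y - x^4 = C.


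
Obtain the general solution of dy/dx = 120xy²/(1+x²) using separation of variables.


Separate: dy/y² = 120x/(1+x²) dx.
Integrate LHS: ∫ dy/y² = -1/y.
Integrate RHS via u = 1+x²: 60ln(1+x²) + C.
Result: -1/y = 60ln(1+x²) + C.


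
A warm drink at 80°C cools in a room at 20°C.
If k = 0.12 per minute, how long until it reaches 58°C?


From T(t) = T_a + (T₀ - T_a)e^(-kt), set T(t) = 58:
(58 - 20) / (80 - 20) = e^(-0.12t), so t = -ln(0.633)/0.12 ≈ 3.8 minutes.


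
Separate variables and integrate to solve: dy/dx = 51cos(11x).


g(y) = 1, so integrate directly: y = ∫ 51cos(11x) dx = (51/11)sin(11x) + C.


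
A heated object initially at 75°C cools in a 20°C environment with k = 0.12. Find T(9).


Newton's law: dT/dt = -k(T - T_a) has solution T(t) = T_a + (T₀ - T_a)e^(-kt).
Plug in T_a = 20, T₀ = 75, k = 0.12, t = 9: T(9) = 20 + (55)e^(-1.08) ≈ 38.7°C.


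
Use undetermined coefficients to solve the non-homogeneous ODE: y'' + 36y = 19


Homogeneous part: r² + 36 = 0 ⇒ r = ±6i, so y_h = C₁cos(6x) + C₂sin(6x).
Try constant y_p = A; plug in: 36A = 19 ⇒ A = 19/36.
General solution: y = C₁cos(6x) + C₂sin(6x) + 19/36.


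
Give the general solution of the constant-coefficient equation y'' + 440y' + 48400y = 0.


Characteristic equation: r² + 440r + 48400 = 0, i.e. (r + 220)² = 0.
Repeated root r = -220; include an x factor for the second linearly independent solution.
General solution: y = (C₁ + C₂x)e^(-220x).


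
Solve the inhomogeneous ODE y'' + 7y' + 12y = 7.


Characteristic roots of r² + 7r + 12 = 0 are -3, -4.
y_h = C₁e^(-3x) + C₂e^(-4x).
Constant forcing; try y_p = A. Then 12A = 7 ⇒ A = 7/12.
General solution: y = C₁e^(-3x) + C₂e^(-4x) + 7/12.


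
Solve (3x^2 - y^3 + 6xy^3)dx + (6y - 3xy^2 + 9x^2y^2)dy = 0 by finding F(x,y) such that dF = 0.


Check exactness: ∂M/∂y = -3y^2 + 18xy^2 and ∂N/∂x = -3y^2 + 18xy^2; equal, so the equation is exact.
Integrate M with respect to x (treating y as constant): ∫M dx = x^3 - xy^3 + 3x^2y^3 + h(y).
Differentiate w.r.t. y and set equal to N: the x-dependent terms already match, leaving h'(y) = 6y. Integrate: h(y) = 3y^2.
So F(x,y) = x^3 + 3y^2 - xy^3 + 3x^2y^3.
General solution: x^3 + 3y^2 - xy^3 + 3x^2y^3 = C.


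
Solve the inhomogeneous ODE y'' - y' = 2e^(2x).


Characteristic roots of r² - r = 0 are 1, 0.
y_h = C₁e^(x) + C₂.
Forcing exponent 2 is not a characteristic root; try y_p = Ae^(2x).
Substitute: A·(4 + (-1)·2 + (0)) = A·2 = 2, so A = 1.
General solution: y = C₁e^(x) + C₂ + e^(2x).


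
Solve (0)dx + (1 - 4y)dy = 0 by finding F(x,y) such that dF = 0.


Check exactness: ∂M/∂y = 0 and ∂N/∂x = 0; equal, so the equation is exact.
Integrate M with respect to x (treating y as constant): ∫M dx = 0 + h(y).
Differentiate w.r.t. y and set equal to N: the x-dependent terms already match, leaving h'(y) = 1 - 4y. Integrate: h(y) = y - 2y^2.
So F(x,y) = y - 2y^2.
General solution: y - 2y^2 = C.


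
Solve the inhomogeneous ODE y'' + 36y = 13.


Homogeneous part: r² + 36 = 0 ⇒ r = ±6i, so y_h = C₁cos(6x) + C₂sin(6x).
Try constant y_p = A; plug in: 36A = 13 ⇒ A = 13/36.
General solution: y = C₁cos(6x) + C₂sin(6x) + 13/36.


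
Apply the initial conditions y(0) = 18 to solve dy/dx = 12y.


General solution of y' = 12y is y = Ce^(12x).
Apply y(0) = 18: C = 18.
Particular solution: y = 18e^(12x).


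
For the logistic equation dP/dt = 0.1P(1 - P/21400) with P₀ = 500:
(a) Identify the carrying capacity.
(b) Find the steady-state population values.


Logistic ODE dP/dt = 0.1P(1 - P/21400) has equilibria where dP/dt = 0, i.e. P = 0 or P = 21400.
The coefficient (1 - P/K) = 0 when P = K, identifying K = 21400 as the carrying capacity.
(a) K = 21400; (b) equilibria P = 0 and P = 21400.
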